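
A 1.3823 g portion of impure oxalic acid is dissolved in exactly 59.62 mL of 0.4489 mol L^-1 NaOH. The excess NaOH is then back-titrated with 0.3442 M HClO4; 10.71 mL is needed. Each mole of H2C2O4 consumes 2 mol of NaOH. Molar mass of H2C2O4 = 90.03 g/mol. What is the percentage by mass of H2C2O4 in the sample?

75.2%

Total n(NaOH) added = 0.4489 x 0.05962 = 0.02676 mol.
n(HClO4) used = 0.3442 x 0.01071 = 0.003686 mol, which equals the excess n(NaOH).
So n(NaOH) consumed by the sample = 0.02676 - 0.003686 = 0.02308 mol.
n(H2C2O4) = 0.02308 / 2 = 0.01154 mol.
mass H2C2O4 = 0.01154 x 90.03 = 1.039 g, so %H2C2O4 = 1.039/1.3823 x 100 = 75.2%.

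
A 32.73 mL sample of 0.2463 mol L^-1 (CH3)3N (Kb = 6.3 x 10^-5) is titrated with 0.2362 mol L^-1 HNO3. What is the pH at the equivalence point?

n((CH3)3N) = 0.2463 x 0.03273 = 0.008061 mol; V(HNO3) at equivalence = 0.008061/0.2362 = 0.03413 L.
At equivalence the base is fully converted to (CH3)3NH+; total volume = 0.06686 L, so [(CH3)3NH+] = 0.008061/0.06686 = 0.1206 M.
Ka((CH3)3NH+) = Kw/Kb = 1.0e-14 / 6.3 x 10^-5 = 1.59e-10.
[H^+] = sqrt(Ka x [(CH3)3NH+]) = sqrt(1.59e-10 x 0.1206) = 4.37e-6 M.
pH = -log(4.37e-6) = 5.36.

5.36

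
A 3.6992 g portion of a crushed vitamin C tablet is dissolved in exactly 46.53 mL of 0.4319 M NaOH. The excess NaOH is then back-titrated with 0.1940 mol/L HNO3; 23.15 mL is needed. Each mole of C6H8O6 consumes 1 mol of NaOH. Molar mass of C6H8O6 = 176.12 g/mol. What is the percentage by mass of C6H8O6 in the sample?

74.3%

Total n(NaOH) added = 0.4319 x 0.04653 = 0.02010 mol.
n(HNO3) used = 0.1940 x 0.02315 = 0.004491 mol, which equals the excess n(NaOH).
So n(NaOH) consumed by the sample = 0.02010 - 0.004491 = 0.01561 mol.
n(C6H8O6) = 0.01561 / 1 = 0.01561 mol.
mass C6H8O6 = 0.01561 x 176.12 = 2.748 g, so %C6H8O6 = 2.748/3.6992 x 100 = 74.3%.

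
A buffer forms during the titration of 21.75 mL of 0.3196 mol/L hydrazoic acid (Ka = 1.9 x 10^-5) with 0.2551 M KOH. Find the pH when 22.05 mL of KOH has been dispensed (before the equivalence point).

Initial n(HN3) = 0.3196 x 0.02175 = 0.006951 mol.
n(KOH) added = 0.2551 x 0.02205 = 0.005625 mol, converting that many moles of HN3 to N3-.
Remaining n(HN3) = 0.001326 mol; n(N3-) = 0.005625 mol.
By Henderson-Hasselbalch, pH = pKa + log([A^-]/[HA]) = 4.72 + log(0.005625/0.001326) = 4.72 + (+0.63) = 5.35.

5.35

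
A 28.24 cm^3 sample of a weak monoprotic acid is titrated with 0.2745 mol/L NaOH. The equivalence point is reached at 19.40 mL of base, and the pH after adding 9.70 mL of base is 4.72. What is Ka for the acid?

1.9 x 10^-5

9.70 mL is half of the equivalence volume, so this is the half-equivalence point where [HA] = [A^-].
At half-equivalence pH = pKa, so pKa = 4.72.
Ka = 10^(-4.72) = 1.9 x 10^-5.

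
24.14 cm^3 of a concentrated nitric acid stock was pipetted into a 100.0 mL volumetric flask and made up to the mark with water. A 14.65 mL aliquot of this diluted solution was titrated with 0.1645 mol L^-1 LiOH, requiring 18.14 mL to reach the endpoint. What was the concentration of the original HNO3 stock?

0.844 M

n(LiOH) = 0.1645 x 0.01814 = 0.002984 mol.
n(HNO3) in the aliquot = 0.002984 mol.
[diluted HNO3] = 0.002984 / 0.01465 = 0.2037 M.
Dilution factor = 100.0/24.14 = 4.143, so [stock] = 0.2037 x 4.143 = 0.844 M.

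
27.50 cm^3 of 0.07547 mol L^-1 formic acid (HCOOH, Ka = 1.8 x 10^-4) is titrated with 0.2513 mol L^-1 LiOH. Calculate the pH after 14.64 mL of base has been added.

12.58

n(acid) = 0.07547 x 0.02750 = 0.002075 mol; n(LiOH) added = 0.2513 x 0.01464 = 0.003679 mol.
Base is in excess by 0.003679 - 0.002075 = 0.001604 mol in a total volume of 0.04214 L.
[OH^-] = 0.001604/0.04214 = 0.03805 M, so pOH = 1.42 and pH = 14.00 - 1.42 = 12.58.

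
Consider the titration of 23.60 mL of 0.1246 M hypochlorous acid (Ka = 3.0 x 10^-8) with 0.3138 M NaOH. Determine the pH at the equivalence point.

n(HClO) = 0.1246 x 0.02360 = 0.002941 mol; V(NaOH) at equivalence = 0.002941/0.3138 = 0.009371 L.
At equivalence all the acid is converted to ClO-; total volume = 0.02360 + 0.009371 = 0.03297 L, so [ClO-] = 0.002941/0.03297 = 0.08919 M.
Kb = Kw/Ka = 1.0e-14 / 3.0 x 10^-8 = 3.33e-7.
[OH^-] = sqrt(Kb x [ClO-]) = sqrt(3.33e-7 x 0.08919) = 0.000172 M.
pOH = 3.76, so pH = 14.00 - 3.76 = 10.24.

10.24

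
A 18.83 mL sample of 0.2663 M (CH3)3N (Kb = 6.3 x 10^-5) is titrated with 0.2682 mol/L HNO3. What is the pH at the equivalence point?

n((CH3)3N) = 0.2663 x 0.01883 = 0.005014 mol; V(HNO3) at equivalence = 0.005014/0.2682 = 0.01870 L.
At equivalence the base is fully converted to (CH3)3NH+; total volume = 0.03753 L, so [(CH3)3NH+] = 0.005014/0.03753 = 0.1336 M.
Ka((CH3)3NH+) = Kw/Kb = 1.0e-14 / 6.3 x 10^-5 = 1.59e-10.
[H^+] = sqrt(Ka x [(CH3)3NH+]) = sqrt(1.59e-10 x 0.1336) = 4.61e-6 M.
pH = -log(4.61e-6) = 5.34.

5.34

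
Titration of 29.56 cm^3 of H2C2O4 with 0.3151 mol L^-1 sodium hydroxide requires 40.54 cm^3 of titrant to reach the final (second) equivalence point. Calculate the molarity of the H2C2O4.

n(NaOH) = 0.3151 x 0.04054 = 0.01277 mol.
At the final (second) equivalence point, 2 mol OH^- react per mol H2C2O4, so n(H2C2O4) = 0.01277 / 2 = 0.006387 mol.
[H2C2O4] = 0.006387 / 0.02956 L = 0.216 M.

0.216 M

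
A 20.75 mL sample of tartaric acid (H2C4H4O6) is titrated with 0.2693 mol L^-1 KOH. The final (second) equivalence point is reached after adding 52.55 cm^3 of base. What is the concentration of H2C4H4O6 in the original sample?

0.341 M

n(KOH) = 0.2693 x 0.05255 = 0.01415 mol.
At the final (second) equivalence point, 2 mol OH^- react per mol H2C4H4O6, so n(H2C4H4O6) = 0.01415 / 2 = 0.007076 mol.
[H2C4H4O6] = 0.007076 / 0.02075 L = 0.341 M.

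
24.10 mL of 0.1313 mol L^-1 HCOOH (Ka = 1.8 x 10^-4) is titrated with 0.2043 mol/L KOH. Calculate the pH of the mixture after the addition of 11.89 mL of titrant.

Initial n(HCOOH) = 0.1313 x 0.02410 = 0.003164 mol.
n(KOH) added = 0.2043 x 0.01189 = 0.002429 mol, converting that many moles of HCOOH to HCOO-.
Remaining n(HCOOH) = 0.0007352 mol; n(HCOO-) = 0.002429 mol.
By Henderson-Hasselbalch, pH = pKa + log([A^-]/[HA]) = 3.74 + log(0.002429/0.0007352) = 3.74 + (+0.52) = 4.26.

4.26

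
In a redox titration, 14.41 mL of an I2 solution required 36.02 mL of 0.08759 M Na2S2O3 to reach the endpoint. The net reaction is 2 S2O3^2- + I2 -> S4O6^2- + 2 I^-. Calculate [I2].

n(Na2S2O3) = 0.08759 x 0.03602 = 0.003155 mol.
From the balanced equation, 2 mol Na2S2O3 reacts with 1 mol I2, so n(I2) = 0.003155 x 1/2 = 0.001577 mol.
[I2] = 0.001577 / 0.01441 L = 0.109 M.

0.109 M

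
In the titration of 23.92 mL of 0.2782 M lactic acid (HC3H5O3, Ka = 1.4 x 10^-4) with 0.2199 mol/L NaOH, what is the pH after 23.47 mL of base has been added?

Initial n(HC3H5O3) = 0.2782 x 0.02392 = 0.006655 mol.
n(NaOH) added = 0.2199 x 0.02347 = 0.005161 mol, converting that many moles of HC3H5O3 to C3H5O3-.
Remaining n(HC3H5O3) = 0.001493 mol; n(C3H5O3-) = 0.005161 mol.
By Henderson-Hasselbalch, pH = pKa + log([A^-]/[HA]) = 3.85 + log(0.005161/0.001493) = 3.85 + (+0.54) = 4.39.

4.39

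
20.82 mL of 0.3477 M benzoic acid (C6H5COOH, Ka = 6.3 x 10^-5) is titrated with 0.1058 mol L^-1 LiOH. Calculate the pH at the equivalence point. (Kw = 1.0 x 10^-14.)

8.55

n(C6H5COOH) = 0.3477 x 0.02082 = 0.007239 mol; V(LiOH) at equivalence = 0.007239/0.1058 = 0.06842 L.
At equivalence all the acid is converted to C6H5COO-; total volume = 0.02082 + 0.06842 = 0.08924 L, so [C6H5COO-] = 0.007239/0.08924 = 0.08112 M.
Kb = Kw/Ka = 1.0e-14 / 6.3 x 10^-5 = 1.59e-10.
[OH^-] = sqrt(Kb x [C6H5COO-]) = sqrt(1.59e-10 x 0.08112) = 3.59e-6 M.
pOH = 5.45, so pH = 14.00 - 5.45 = 8.55.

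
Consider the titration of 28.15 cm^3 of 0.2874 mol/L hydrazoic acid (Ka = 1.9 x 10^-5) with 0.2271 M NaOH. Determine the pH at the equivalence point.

n(HN3) = 0.2874 x 0.02815 = 0.008090 mol; V(NaOH) at equivalence = 0.008090/0.2271 = 0.03562 L.
At equivalence all the acid is converted to N3-; total volume = 0.02815 + 0.03562 = 0.06377 L, so [N3-] = 0.008090/0.06377 = 0.1269 M.
Kb = Kw/Ka = 1.0e-14 / 1.9 x 10^-5 = 5.26e-10.
[OH^-] = sqrt(Kb x [N3-]) = sqrt(5.26e-10 x 0.1269) = 8.17e-6 M.
pOH = 5.09, so pH = 14.00 - 5.09 = 8.91.

8.91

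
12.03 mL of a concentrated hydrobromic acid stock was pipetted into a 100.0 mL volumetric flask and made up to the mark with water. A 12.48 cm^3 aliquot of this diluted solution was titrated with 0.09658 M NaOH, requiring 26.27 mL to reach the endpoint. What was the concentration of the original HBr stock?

1.69 M

n(NaOH) = 0.09658 x 0.02627 = 0.002537 mol.
n(HBr) in the aliquot = 0.002537 mol.
[diluted HBr] = 0.002537 / 0.01248 = 0.2033 M.
Dilution factor = 100.0/12.03 = 8.313, so [stock] = 0.2033 x 8.313 = 1.69 M.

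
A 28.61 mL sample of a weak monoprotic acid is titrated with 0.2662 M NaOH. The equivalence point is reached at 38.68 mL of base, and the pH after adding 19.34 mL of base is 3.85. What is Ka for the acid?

1.4 x 10^-4

19.34 mL is half of the equivalence volume, so this is the half-equivalence point where [HA] = [A^-].
At half-equivalence pH = pKa, so pKa = 3.85.
Ka = 10^(-3.85) = 1.4 x 10^-4.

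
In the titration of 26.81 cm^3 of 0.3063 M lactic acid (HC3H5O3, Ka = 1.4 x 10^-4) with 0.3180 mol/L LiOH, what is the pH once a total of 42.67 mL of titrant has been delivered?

12.89

n(acid) = 0.3063 x 0.02681 = 0.008212 mol; n(LiOH) added = 0.3180 x 0.04267 = 0.01357 mol.
Base is in excess by 0.01357 - 0.008212 = 0.005357 mol in a total volume of 0.06948 L.
[OH^-] = 0.005357/0.06948 = 0.07710 M, so pOH = 1.11 and pH = 14.00 - 1.11 = 12.89.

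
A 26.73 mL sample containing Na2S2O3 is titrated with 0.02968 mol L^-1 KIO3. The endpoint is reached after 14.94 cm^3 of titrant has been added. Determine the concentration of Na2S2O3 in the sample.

n(KIO3) = 0.02968 x 0.01494 = 0.0004434 mol.
From the balanced equation, 1 mol KIO3 reacts with 6 mol Na2S2O3, so n(Na2S2O3) = 0.0004434 x 6/1 = 0.002661 mol.
[Na2S2O3] = 0.002661 / 0.02673 L = 0.0995 M.

0.0995 M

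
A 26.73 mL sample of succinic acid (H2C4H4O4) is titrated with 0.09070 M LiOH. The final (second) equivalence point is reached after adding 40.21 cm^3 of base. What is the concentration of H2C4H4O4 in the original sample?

0.0682 M

n(LiOH) = 0.09070 x 0.04021 = 0.003647 mol.
At the final (second) equivalence point, 2 mol OH^- react per mol H2C4H4O4, so n(H2C4H4O4) = 0.003647 / 2 = 0.001824 mol.
[H2C4H4O4] = 0.001824 / 0.02673 L = 0.0682 M.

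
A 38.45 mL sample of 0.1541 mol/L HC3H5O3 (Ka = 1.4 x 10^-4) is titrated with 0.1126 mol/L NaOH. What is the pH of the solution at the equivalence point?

8.33

n(HC3H5O3) = 0.1541 x 0.03845 = 0.005925 mol; V(NaOH) at equivalence = 0.005925/0.1126 = 0.05262 L.
At equivalence all the acid is converted to C3H5O3-; total volume = 0.03845 + 0.05262 = 0.09107 L, so [C3H5O3-] = 0.005925/0.09107 = 0.06506 M.
Kb = Kw/Ka = 1.0e-14 / 1.4 x 10^-4 = 7.14e-11.
[OH^-] = sqrt(Kb x [C3H5O3-]) = sqrt(7.14e-11 x 0.06506) = 2.16e-6 M.
pOH = 5.67, so pH = 14.00 - 5.67 = 8.33.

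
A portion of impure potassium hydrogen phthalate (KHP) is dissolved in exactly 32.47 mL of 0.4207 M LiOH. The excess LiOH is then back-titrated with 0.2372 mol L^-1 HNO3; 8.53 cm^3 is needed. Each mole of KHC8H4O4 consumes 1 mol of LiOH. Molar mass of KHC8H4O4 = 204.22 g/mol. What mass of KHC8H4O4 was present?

2.38 g

Total n(LiOH) added = 0.4207 x 0.03247 = 0.01366 mol.
n(HNO3) used = 0.2372 x 0.008530 = 0.002023 mol, which equals the excess n(LiOH).
So n(LiOH) consumed by the sample = 0.01366 - 0.002023 = 0.01164 mol.
n(KHC8H4O4) = 0.01164 / 1 = 0.01164 mol.
mass = 0.01164 mol x 204.22 g/mol = 2.38 g.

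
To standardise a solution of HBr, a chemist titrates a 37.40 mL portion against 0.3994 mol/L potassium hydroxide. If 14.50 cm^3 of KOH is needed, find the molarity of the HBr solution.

0.155 M

n(KOH) delivered = 0.3994 x 0.01450 = 0.005791 mol.
For a 1:1 reaction, n(HBr) = 0.005791 mol.
[HBr] = 0.005791 mol / 0.03740 L = 0.155 M.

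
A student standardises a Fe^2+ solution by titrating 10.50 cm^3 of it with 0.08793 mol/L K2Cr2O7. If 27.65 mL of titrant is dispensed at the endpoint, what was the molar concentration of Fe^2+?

1.39 M

n(K2Cr2O7) = 0.08793 x 0.02765 = 0.002431 mol.
From the balanced equation, 1 mol K2Cr2O7 reacts with 6 mol Fe^2+, so n(Fe^2+) = 0.002431 x 6/1 = 0.01459 mol.
[Fe^2+] = 0.01459 / 0.01050 L = 1.39 M.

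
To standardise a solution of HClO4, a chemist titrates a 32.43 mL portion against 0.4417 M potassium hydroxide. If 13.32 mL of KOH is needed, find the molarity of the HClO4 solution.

n(KOH) delivered = 0.4417 x 0.01332 = 0.005883 mol.
For a 1:1 reaction, n(HClO4) = 0.005883 mol.
[HClO4] = 0.005883 mol / 0.03243 L = 0.181 M.

0.181 M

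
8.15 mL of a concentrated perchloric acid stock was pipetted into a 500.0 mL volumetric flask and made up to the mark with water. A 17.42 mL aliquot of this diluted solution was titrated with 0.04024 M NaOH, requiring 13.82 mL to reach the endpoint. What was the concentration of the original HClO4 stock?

n(NaOH) = 0.04024 x 0.01382 = 0.0005561 mol.
n(HClO4) in the aliquot = 0.0005561 mol.
[diluted HClO4] = 0.0005561 / 0.01742 = 0.03192 M.
Dilution factor = 500.0/8.150 = 61.35, so [stock] = 0.03192 x 61.35 = 1.96 M.

1.96 M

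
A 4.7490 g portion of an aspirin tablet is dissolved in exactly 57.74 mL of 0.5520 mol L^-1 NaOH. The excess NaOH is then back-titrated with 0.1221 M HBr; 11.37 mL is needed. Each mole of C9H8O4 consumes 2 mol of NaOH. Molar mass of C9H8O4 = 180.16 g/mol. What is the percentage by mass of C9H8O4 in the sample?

Total n(NaOH) added = 0.5520 x 0.05774 = 0.03187 mol.
n(HBr) used = 0.1221 x 0.01137 = 0.001388 mol, which equals the excess n(NaOH).
So n(NaOH) consumed by the sample = 0.03187 - 0.001388 = 0.03048 mol.
n(C9H8O4) = 0.03048 / 2 = 0.01524 mol.
mass C9H8O4 = 0.01524 x 180.16 = 2.746 g, so %C9H8O4 = 2.746/4.7490 x 100 = 57.8%.

57.8%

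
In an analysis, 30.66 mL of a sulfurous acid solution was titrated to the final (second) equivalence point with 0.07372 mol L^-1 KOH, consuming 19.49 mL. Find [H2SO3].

n(KOH) = 0.07372 x 0.01949 = 0.001437 mol.
At the final (second) equivalence point, 2 mol OH^- react per mol H2SO3, so n(H2SO3) = 0.001437 / 2 = 0.0007184 mol.
[H2SO3] = 0.0007184 / 0.03066 L = 0.0234 M.

0.0234 M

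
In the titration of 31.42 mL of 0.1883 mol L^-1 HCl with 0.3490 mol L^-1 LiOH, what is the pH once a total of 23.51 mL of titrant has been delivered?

n(acid) = 0.1883 x 0.03142 = 0.005916 mol; n(LiOH) added = 0.3490 x 0.02351 = 0.008205 mol.
Base is in excess by 0.008205 - 0.005916 = 0.002289 mol in a total volume of 0.05493 L.
[OH^-] = 0.002289/0.05493 = 0.04166 M, so pOH = 1.38 and pH = 14.00 - 1.38 = 12.62.

12.62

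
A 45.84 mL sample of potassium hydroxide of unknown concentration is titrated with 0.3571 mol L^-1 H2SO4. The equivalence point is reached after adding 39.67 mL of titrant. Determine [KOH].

0.618 M

n(H2SO4) delivered = 0.3571 x 0.03967 = 0.01417 mol.
The reaction is 2 KOH + 1 H2SO4, so n(KOH) = 0.01417 x 2/1 = 0.02833 mol.
[KOH] = 0.02833 mol / 0.04584 L = 0.618 M.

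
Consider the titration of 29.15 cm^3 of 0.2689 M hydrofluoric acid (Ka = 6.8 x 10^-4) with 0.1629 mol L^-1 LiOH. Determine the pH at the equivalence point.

8.09

n(HF) = 0.2689 x 0.02915 = 0.007838 mol; V(LiOH) at equivalence = 0.007838/0.1629 = 0.04812 L.
At equivalence all the acid is converted to F-; total volume = 0.02915 + 0.04812 = 0.07727 L, so [F-] = 0.007838/0.07727 = 0.1014 M.
Kb = Kw/Ka = 1.0e-14 / 6.8 x 10^-4 = 1.47e-11.
[OH^-] = sqrt(Kb x [F-]) = sqrt(1.47e-11 x 0.1014) = 1.22e-6 M.
pOH = 5.91, so pH = 14.00 - 5.91 = 8.09.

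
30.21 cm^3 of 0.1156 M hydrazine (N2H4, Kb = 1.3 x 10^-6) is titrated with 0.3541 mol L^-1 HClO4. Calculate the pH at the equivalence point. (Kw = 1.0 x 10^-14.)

4.59

n(N2H4) = 0.1156 x 0.03021 = 0.003492 mol; V(HClO4) at equivalence = 0.003492/0.3541 = 0.009862 L.
At equivalence the base is fully converted to N2H5+; total volume = 0.04007 L, so [N2H5+] = 0.003492/0.04007 = 0.08715 M.
Ka(N2H5+) = Kw/Kb = 1.0e-14 / 1.3 x 10^-6 = 7.69e-9.
[H^+] = sqrt(Ka x [N2H5+]) = sqrt(7.69e-9 x 0.08715) = 2.59e-5 M.
pH = -log(2.59e-5) = 4.59.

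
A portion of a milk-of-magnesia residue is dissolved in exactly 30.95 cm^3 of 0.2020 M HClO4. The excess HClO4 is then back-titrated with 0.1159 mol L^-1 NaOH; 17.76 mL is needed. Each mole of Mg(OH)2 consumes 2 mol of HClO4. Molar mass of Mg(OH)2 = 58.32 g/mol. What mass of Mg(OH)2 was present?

0.122 g

Total n(HClO4) added = 0.2020 x 0.03095 = 0.006252 mol.
n(NaOH) used = 0.1159 x 0.01776 = 0.002058 mol, which equals the excess n(HClO4).
So n(HClO4) consumed by the sample = 0.006252 - 0.002058 = 0.004194 mol.
n(Mg(OH)2) = 0.004194 / 2 = 0.002097 mol.
mass = 0.002097 mol x 58.32 g/mol = 0.122 g.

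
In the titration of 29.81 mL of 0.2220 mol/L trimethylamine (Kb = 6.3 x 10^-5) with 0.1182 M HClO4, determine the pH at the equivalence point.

n((CH3)3N) = 0.2220 x 0.02981 = 0.006618 mol; V(HClO4) at equivalence = 0.006618/0.1182 = 0.05599 L.
At equivalence the base is fully converted to (CH3)3NH+; total volume = 0.08580 L, so [(CH3)3NH+] = 0.006618/0.08580 = 0.07713 M.
Ka((CH3)3NH+) = Kw/Kb = 1.0e-14 / 6.3 x 10^-5 = 1.59e-10.
[H^+] = sqrt(Ka x [(CH3)3NH+]) = sqrt(1.59e-10 x 0.07713) = 3.50e-6 M.
pH = -log(3.50e-6) = 5.46.

5.46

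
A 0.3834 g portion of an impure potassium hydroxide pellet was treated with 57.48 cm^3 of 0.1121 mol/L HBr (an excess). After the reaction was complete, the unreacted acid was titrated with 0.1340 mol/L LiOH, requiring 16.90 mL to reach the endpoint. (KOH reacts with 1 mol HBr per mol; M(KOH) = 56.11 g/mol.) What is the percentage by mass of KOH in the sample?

Total n(HBr) added = 0.1121 x 0.05748 = 0.006444 mol.
n(LiOH) used = 0.1340 x 0.01690 = 0.002265 mol, which equals the excess n(HBr).
So n(HBr) consumed by the sample = 0.006444 - 0.002265 = 0.004179 mol.
n(KOH) = 0.004179 / 1 = 0.004179 mol.
mass KOH = 0.004179 x 56.11 = 0.2345 g, so %KOH = 0.2345/0.3834 x 100 = 61.2%.

61.2%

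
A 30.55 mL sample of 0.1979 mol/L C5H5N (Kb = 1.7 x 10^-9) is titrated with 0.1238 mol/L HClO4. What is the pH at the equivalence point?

n(C5H5N) = 0.1979 x 0.03055 = 0.006046 mol; V(HClO4) at equivalence = 0.006046/0.1238 = 0.04884 L.
At equivalence the base is fully converted to C5H5NH+; total volume = 0.07939 L, so [C5H5NH+] = 0.006046/0.07939 = 0.07616 M.
Ka(C5H5NH+) = Kw/Kb = 1.0e-14 / 1.7 x 10^-9 = 5.88e-6.
[H^+] = sqrt(Ka x [C5H5NH+]) = sqrt(5.88e-6 x 0.07616) = 0.000669 M.
pH = -log(0.000669) = 3.17.

3.17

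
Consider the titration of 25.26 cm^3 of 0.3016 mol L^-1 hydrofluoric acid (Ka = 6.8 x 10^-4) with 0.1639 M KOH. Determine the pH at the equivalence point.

8.10

n(HF) = 0.3016 x 0.02526 = 0.007618 mol; V(KOH) at equivalence = 0.007618/0.1639 = 0.04648 L.
At equivalence all the acid is converted to F-; total volume = 0.02526 + 0.04648 = 0.07174 L, so [F-] = 0.007618/0.07174 = 0.1062 M.
Kb = Kw/Ka = 1.0e-14 / 6.8 x 10^-4 = 1.47e-11.
[OH^-] = sqrt(Kb x [F-]) = sqrt(1.47e-11 x 0.1062) = 1.25e-6 M.
pOH = 5.90, so pH = 14.00 - 5.90 = 8.10.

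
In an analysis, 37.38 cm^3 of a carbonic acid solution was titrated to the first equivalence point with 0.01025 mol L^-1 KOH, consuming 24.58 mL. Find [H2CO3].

0.00674 M

n(KOH) = 0.01025 x 0.02458 = 0.0002519 mol.
At the first equivalence point, 1 mol OH^- react per mol H2CO3, so n(H2CO3) = 0.0002519 / 1 = 0.0002519 mol.
[H2CO3] = 0.0002519 / 0.03738 L = 0.00674 M.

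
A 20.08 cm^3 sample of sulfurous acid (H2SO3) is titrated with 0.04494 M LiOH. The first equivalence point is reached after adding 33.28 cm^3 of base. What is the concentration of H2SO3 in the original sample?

0.0745 M

n(LiOH) = 0.04494 x 0.03328 = 0.001496 mol.
At the first equivalence point, 1 mol OH^- react per mol H2SO3, so n(H2SO3) = 0.001496 / 1 = 0.001496 mol.
[H2SO3] = 0.001496 / 0.02008 L = 0.0745 M.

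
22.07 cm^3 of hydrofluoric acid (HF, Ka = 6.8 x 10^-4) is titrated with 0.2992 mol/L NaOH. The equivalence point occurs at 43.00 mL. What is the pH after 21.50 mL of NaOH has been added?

21.50 mL is exactly half the equivalence volume (43.00/2), i.e. the half-equivalence point.
There, n(HA) = n(A^-), so pH = pKa = -log(6.8 x 10^-4) = 3.17.

3.17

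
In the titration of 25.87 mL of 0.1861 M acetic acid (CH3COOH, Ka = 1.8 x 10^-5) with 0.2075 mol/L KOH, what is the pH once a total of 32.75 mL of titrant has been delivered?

12.53

n(acid) = 0.1861 x 0.02587 = 0.004814 mol; n(KOH) added = 0.2075 x 0.03275 = 0.006796 mol.
Base is in excess by 0.006796 - 0.004814 = 0.001981 mol in a total volume of 0.05862 L.
[OH^-] = 0.001981/0.05862 = 0.03380 M, so pOH = 1.47 and pH = 14.00 - 1.47 = 12.53.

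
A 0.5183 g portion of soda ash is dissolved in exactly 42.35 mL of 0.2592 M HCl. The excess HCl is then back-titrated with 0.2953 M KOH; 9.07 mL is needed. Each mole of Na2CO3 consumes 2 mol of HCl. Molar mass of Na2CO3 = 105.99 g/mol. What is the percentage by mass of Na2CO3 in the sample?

84.9%

Total n(HCl) added = 0.2592 x 0.04235 = 0.01098 mol.
n(KOH) used = 0.2953 x 0.009070 = 0.002678 mol, which equals the excess n(HCl).
So n(HCl) consumed by the sample = 0.01098 - 0.002678 = 0.008299 mol.
n(Na2CO3) = 0.008299 / 2 = 0.004149 mol.
mass Na2CO3 = 0.004149 x 105.99 = 0.4398 g, so %Na2CO3 = 0.4398/0.5183 x 100 = 84.9%.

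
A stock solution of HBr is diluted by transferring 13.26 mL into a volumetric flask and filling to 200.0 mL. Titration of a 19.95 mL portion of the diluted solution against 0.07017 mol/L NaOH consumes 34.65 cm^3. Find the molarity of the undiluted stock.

n(NaOH) = 0.07017 x 0.03465 = 0.002431 mol.
n(HBr) in the aliquot = 0.002431 mol.
[diluted HBr] = 0.002431 / 0.01995 = 0.1219 M.
Dilution factor = 200.0/13.26 = 15.08, so [stock] = 0.1219 x 15.08 = 1.84 M.

1.84 M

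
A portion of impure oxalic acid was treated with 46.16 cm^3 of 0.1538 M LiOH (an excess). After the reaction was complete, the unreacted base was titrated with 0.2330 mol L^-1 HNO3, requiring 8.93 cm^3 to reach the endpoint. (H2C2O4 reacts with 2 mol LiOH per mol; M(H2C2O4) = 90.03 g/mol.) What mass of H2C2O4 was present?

Total n(LiOH) added = 0.1538 x 0.04616 = 0.007099 mol.
n(HNO3) used = 0.2330 x 0.008930 = 0.002081 mol, which equals the excess n(LiOH).
So n(LiOH) consumed by the sample = 0.007099 - 0.002081 = 0.005019 mol.
n(H2C2O4) = 0.005019 / 2 = 0.002509 mol.
mass = 0.002509 mol x 90.03 g/mol = 0.226 g.

0.226 g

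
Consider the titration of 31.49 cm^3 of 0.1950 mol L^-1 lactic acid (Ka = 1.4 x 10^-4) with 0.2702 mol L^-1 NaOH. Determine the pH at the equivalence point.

n(HC3H5O3) = 0.1950 x 0.03149 = 0.006141 mol; V(NaOH) at equivalence = 0.006141/0.2702 = 0.02273 L.
At equivalence all the acid is converted to C3H5O3-; total volume = 0.03149 + 0.02273 = 0.05422 L, so [C3H5O3-] = 0.006141/0.05422 = 0.1133 M.
Kb = Kw/Ka = 1.0e-14 / 1.4 x 10^-4 = 7.14e-11.
[OH^-] = sqrt(Kb x [C3H5O3-]) = sqrt(7.14e-11 x 0.1133) = 2.84e-6 M.
pOH = 5.55, so pH = 14.00 - 5.55 = 8.45.

8.45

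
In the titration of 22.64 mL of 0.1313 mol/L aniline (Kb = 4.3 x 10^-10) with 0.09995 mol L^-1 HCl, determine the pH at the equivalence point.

2.94

n(C6H5NH2) = 0.1313 x 0.02264 = 0.002973 mol; V(HCl) at equivalence = 0.002973/0.09995 = 0.02974 L.
At equivalence the base is fully converted to C6H5NH3+; total volume = 0.05238 L, so [C6H5NH3+] = 0.002973/0.05238 = 0.05675 M.
Ka(C6H5NH3+) = Kw/Kb = 1.0e-14 / 4.3 x 10^-10 = 2.33e-5.
[H^+] = sqrt(Ka x [C6H5NH3+]) = sqrt(2.33e-5 x 0.05675) = 0.00115 M.
pH = -log(0.00115) = 2.94.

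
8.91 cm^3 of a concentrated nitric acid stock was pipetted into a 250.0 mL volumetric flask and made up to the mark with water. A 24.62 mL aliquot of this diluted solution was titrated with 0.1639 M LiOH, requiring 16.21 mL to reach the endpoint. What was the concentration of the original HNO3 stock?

n(LiOH) = 0.1639 x 0.01621 = 0.002657 mol.
n(HNO3) in the aliquot = 0.002657 mol.
[diluted HNO3] = 0.002657 / 0.02462 = 0.1079 M.
Dilution factor = 250.0/8.910 = 28.06, so [stock] = 0.1079 x 28.06 = 3.03 M.

3.03 M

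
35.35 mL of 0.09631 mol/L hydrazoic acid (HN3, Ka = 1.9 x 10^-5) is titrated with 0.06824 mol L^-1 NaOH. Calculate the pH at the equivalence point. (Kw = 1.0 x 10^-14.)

8.66

n(HN3) = 0.09631 x 0.03535 = 0.003405 mol; V(NaOH) at equivalence = 0.003405/0.06824 = 0.04989 L.
At equivalence all the acid is converted to N3-; total volume = 0.03535 + 0.04989 = 0.08524 L, so [N3-] = 0.003405/0.08524 = 0.03994 M.
Kb = Kw/Ka = 1.0e-14 / 1.9 x 10^-5 = 5.26e-10.
[OH^-] = sqrt(Kb x [N3-]) = sqrt(5.26e-10 x 0.03994) = 4.58e-6 M.
pOH = 5.34, so pH = 14.00 - 5.34 = 8.66.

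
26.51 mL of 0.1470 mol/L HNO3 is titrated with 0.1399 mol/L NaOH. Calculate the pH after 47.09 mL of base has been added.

12.56

n(acid) = 0.1470 x 0.02651 = 0.003897 mol; n(NaOH) added = 0.1399 x 0.04709 = 0.006588 mol.
Base is in excess by 0.006588 - 0.003897 = 0.002691 mol in a total volume of 0.07360 L.
[OH^-] = 0.002691/0.07360 = 0.03656 M, so pOH = 1.44 and pH = 14.00 - 1.44 = 12.56.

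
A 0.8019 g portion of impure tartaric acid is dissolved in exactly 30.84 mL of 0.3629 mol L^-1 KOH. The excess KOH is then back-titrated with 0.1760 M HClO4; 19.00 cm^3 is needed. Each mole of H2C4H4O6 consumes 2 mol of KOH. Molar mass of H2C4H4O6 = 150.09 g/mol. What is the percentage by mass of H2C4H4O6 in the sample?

73.4%

Total n(KOH) added = 0.3629 x 0.03084 = 0.01119 mol.
n(HClO4) used = 0.1760 x 0.01900 = 0.003344 mol, which equals the excess n(KOH).
So n(KOH) consumed by the sample = 0.01119 - 0.003344 = 0.007848 mol.
n(H2C4H4O6) = 0.007848 / 2 = 0.003924 mol.
mass H2C4H4O6 = 0.003924 x 150.09 = 0.5889 g, so %H2C4H4O6 = 0.5889/0.8019 x 100 = 73.4%.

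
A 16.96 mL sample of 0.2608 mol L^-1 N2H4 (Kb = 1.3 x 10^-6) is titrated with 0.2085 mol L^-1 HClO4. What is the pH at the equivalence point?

n(N2H4) = 0.2608 x 0.01696 = 0.004423 mol; V(HClO4) at equivalence = 0.004423/0.2085 = 0.02121 L.
At equivalence the base is fully converted to N2H5+; total volume = 0.03817 L, so [N2H5+] = 0.004423/0.03817 = 0.1159 M.
Ka(N2H5+) = Kw/Kb = 1.0e-14 / 1.3 x 10^-6 = 7.69e-9.
[H^+] = sqrt(Ka x [N2H5+]) = sqrt(7.69e-9 x 0.1159) = 2.99e-5 M.
pH = -log(2.99e-5) = 4.52.

4.52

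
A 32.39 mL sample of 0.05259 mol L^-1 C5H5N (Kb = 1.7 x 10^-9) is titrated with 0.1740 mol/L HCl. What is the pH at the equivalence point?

3.31

n(C5H5N) = 0.05259 x 0.03239 = 0.001703 mol; V(HCl) at equivalence = 0.001703/0.1740 = 0.009790 L.
At equivalence the base is fully converted to C5H5NH+; total volume = 0.04218 L, so [C5H5NH+] = 0.001703/0.04218 = 0.04038 M.
Ka(C5H5NH+) = Kw/Kb = 1.0e-14 / 1.7 x 10^-9 = 5.88e-6.
[H^+] = sqrt(Ka x [C5H5NH+]) = sqrt(5.88e-6 x 0.04038) = 0.000487 M.
pH = -log(0.000487) = 3.31.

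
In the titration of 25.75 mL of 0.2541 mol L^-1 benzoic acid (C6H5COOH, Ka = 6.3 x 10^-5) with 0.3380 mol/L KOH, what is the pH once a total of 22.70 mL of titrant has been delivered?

12.37

n(acid) = 0.2541 x 0.02575 = 0.006543 mol; n(KOH) added = 0.3380 x 0.02270 = 0.007673 mol.
Base is in excess by 0.007673 - 0.006543 = 0.001130 mol in a total volume of 0.04845 L.
[OH^-] = 0.001130/0.04845 = 0.02331 M, so pOH = 1.63 and pH = 14.00 - 1.63 = 12.37.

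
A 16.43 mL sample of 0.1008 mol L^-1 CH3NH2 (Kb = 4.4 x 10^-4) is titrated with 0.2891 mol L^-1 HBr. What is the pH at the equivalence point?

n(CH3NH2) = 0.1008 x 0.01643 = 0.001656 mol; V(HBr) at equivalence = 0.001656/0.2891 = 0.005729 L.
At equivalence the base is fully converted to CH3NH3+; total volume = 0.02216 L, so [CH3NH3+] = 0.001656/0.02216 = 0.07474 M.
Ka(CH3NH3+) = Kw/Kb = 1.0e-14 / 4.4 x 10^-4 = 2.27e-11.
[H^+] = sqrt(Ka x [CH3NH3+]) = sqrt(2.27e-11 x 0.07474) = 1.30e-6 M.
pH = -log(1.30e-6) = 5.88.

5.88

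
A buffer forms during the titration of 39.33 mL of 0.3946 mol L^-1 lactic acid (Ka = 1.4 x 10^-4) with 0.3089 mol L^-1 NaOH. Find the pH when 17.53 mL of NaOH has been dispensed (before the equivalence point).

3.58

Initial n(HC3H5O3) = 0.3946 x 0.03933 = 0.01552 mol.
n(NaOH) added = 0.3089 x 0.01753 = 0.005415 mol, converting that many moles of HC3H5O3 to C3H5O3-.
Remaining n(HC3H5O3) = 0.01010 mol; n(C3H5O3-) = 0.005415 mol.
By Henderson-Hasselbalch, pH = pKa + log([A^-]/[HA]) = 3.85 + log(0.005415/0.01010) = 3.85 + (-0.27) = 3.58.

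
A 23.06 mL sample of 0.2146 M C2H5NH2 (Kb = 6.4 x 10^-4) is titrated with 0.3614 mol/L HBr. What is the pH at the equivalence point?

5.84

n(C2H5NH2) = 0.2146 x 0.02306 = 0.004949 mol; V(HBr) at equivalence = 0.004949/0.3614 = 0.01369 L.
At equivalence the base is fully converted to C2H5NH3+; total volume = 0.03675 L, so [C2H5NH3+] = 0.004949/0.03675 = 0.1346 M.
Ka(C2H5NH3+) = Kw/Kb = 1.0e-14 / 6.4 x 10^-4 = 1.56e-11.
[H^+] = sqrt(Ka x [C2H5NH3+]) = sqrt(1.56e-11 x 0.1346) = 1.45e-6 M.
pH = -log(1.45e-6) = 5.84.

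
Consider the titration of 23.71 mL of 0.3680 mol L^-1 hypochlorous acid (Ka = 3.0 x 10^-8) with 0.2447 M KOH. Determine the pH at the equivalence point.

n(HClO) = 0.3680 x 0.02371 = 0.008725 mol; V(KOH) at equivalence = 0.008725/0.2447 = 0.03566 L.
At equivalence all the acid is converted to ClO-; total volume = 0.02371 + 0.03566 = 0.05937 L, so [ClO-] = 0.008725/0.05937 = 0.1470 M.
Kb = Kw/Ka = 1.0e-14 / 3.0 x 10^-8 = 3.33e-7.
[OH^-] = sqrt(Kb x [ClO-]) = sqrt(3.33e-7 x 0.1470) = 0.000221 M.
pOH = 3.65, so pH = 14.00 - 3.65 = 10.35.

10.35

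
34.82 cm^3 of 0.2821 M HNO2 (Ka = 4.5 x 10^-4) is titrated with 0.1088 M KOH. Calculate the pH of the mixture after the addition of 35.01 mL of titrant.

3.15

Initial n(HNO2) = 0.2821 x 0.03482 = 0.009823 mol.
n(KOH) added = 0.1088 x 0.03501 = 0.003809 mol, converting that many moles of HNO2 to NO2-.
Remaining n(HNO2) = 0.006014 mol; n(NO2-) = 0.003809 mol.
By Henderson-Hasselbalch, pH = pKa + log([A^-]/[HA]) = 3.35 + log(0.003809/0.006014) = 3.35 + (-0.20) = 3.15.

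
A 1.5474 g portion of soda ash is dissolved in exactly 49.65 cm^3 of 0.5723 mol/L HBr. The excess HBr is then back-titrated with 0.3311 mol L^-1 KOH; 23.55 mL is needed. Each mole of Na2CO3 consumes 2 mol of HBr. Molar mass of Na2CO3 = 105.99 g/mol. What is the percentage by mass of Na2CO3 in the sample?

Total n(HBr) added = 0.5723 x 0.04965 = 0.02841 mol.
n(KOH) used = 0.3311 x 0.02355 = 0.007797 mol, which equals the excess n(HBr).
So n(HBr) consumed by the sample = 0.02841 - 0.007797 = 0.02062 mol.
n(Na2CO3) = 0.02062 / 2 = 0.01031 mol.
mass Na2CO3 = 0.01031 x 105.99 = 1.093 g, so %Na2CO3 = 1.093/1.5474 x 100 = 70.6%.

70.6%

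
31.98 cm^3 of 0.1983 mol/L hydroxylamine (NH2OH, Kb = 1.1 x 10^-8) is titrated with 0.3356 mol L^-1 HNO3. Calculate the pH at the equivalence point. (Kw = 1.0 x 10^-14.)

n(NH2OH) = 0.1983 x 0.03198 = 0.006342 mol; V(HNO3) at equivalence = 0.006342/0.3356 = 0.01890 L.
At equivalence the base is fully converted to NH3OH+; total volume = 0.05088 L, so [NH3OH+] = 0.006342/0.05088 = 0.1246 M.
Ka(NH3OH+) = Kw/Kb = 1.0e-14 / 1.1 x 10^-8 = 9.09e-7.
[H^+] = sqrt(Ka x [NH3OH+]) = sqrt(9.09e-7 x 0.1246) = 0.000337 M.
pH = -log(0.000337) = 3.47.

3.47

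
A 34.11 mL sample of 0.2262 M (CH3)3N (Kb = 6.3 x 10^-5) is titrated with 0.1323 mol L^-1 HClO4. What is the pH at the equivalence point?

n((CH3)3N) = 0.2262 x 0.03411 = 0.007716 mol; V(HClO4) at equivalence = 0.007716/0.1323 = 0.05832 L.
At equivalence the base is fully converted to (CH3)3NH+; total volume = 0.09243 L, so [(CH3)3NH+] = 0.007716/0.09243 = 0.08348 M.
Ka((CH3)3NH+) = Kw/Kb = 1.0e-14 / 6.3 x 10^-5 = 1.59e-10.
[H^+] = sqrt(Ka x [(CH3)3NH+]) = sqrt(1.59e-10 x 0.08348) = 3.64e-6 M.
pH = -log(3.64e-6) = 5.44.

5.44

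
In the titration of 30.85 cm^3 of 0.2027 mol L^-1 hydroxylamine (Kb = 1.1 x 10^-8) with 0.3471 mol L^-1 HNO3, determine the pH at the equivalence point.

n(NH2OH) = 0.2027 x 0.03085 = 0.006253 mol; V(HNO3) at equivalence = 0.006253/0.3471 = 0.01802 L.
At equivalence the base is fully converted to NH3OH+; total volume = 0.04887 L, so [NH3OH+] = 0.006253/0.04887 = 0.1280 M.
Ka(NH3OH+) = Kw/Kb = 1.0e-14 / 1.1 x 10^-8 = 9.09e-7.
[H^+] = sqrt(Ka x [NH3OH+]) = sqrt(9.09e-7 x 0.1280) = 0.000341 M.
pH = -log(0.000341) = 3.47.

3.47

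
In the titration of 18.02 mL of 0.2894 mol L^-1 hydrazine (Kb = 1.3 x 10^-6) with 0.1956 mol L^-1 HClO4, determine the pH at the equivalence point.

4.52

n(N2H4) = 0.2894 x 0.01802 = 0.005215 mol; V(HClO4) at equivalence = 0.005215/0.1956 = 0.02666 L.
At equivalence the base is fully converted to N2H5+; total volume = 0.04468 L, so [N2H5+] = 0.005215/0.04468 = 0.1167 M.
Ka(N2H5+) = Kw/Kb = 1.0e-14 / 1.3 x 10^-6 = 7.69e-9.
[H^+] = sqrt(Ka x [N2H5+]) = sqrt(7.69e-9 x 0.1167) = 3.00e-5 M.
pH = -log(3.00e-5) = 4.52.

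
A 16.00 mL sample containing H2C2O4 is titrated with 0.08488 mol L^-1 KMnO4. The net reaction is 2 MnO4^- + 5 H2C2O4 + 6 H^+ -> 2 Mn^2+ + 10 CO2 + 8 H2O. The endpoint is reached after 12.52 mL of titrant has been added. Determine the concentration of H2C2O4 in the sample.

0.166 M

n(KMnO4) = 0.08488 x 0.01252 = 0.001063 mol.
From the balanced equation, 2 mol KMnO4 reacts with 5 mol H2C2O4, so n(H2C2O4) = 0.001063 x 5/2 = 0.002657 mol.
[H2C2O4] = 0.002657 / 0.01600 L = 0.166 M.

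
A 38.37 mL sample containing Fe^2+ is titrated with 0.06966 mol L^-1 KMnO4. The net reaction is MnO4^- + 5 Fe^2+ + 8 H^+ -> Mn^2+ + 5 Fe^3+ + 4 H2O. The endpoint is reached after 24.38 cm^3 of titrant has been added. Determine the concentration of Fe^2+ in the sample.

0.221 M

n(KMnO4) = 0.06966 x 0.02438 = 0.001698 mol.
From the balanced equation, 1 mol KMnO4 reacts with 5 mol Fe^2+, so n(Fe^2+) = 0.001698 x 5/1 = 0.008492 mol.
[Fe^2+] = 0.008492 / 0.03837 L = 0.221 M.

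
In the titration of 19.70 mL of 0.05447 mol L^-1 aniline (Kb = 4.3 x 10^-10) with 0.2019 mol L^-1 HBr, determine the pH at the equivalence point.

n(C6H5NH2) = 0.05447 x 0.01970 = 0.001073 mol; V(HBr) at equivalence = 0.001073/0.2019 = 0.005315 L.
At equivalence the base is fully converted to C6H5NH3+; total volume = 0.02501 L, so [C6H5NH3+] = 0.001073/0.02501 = 0.04290 M.
Ka(C6H5NH3+) = Kw/Kb = 1.0e-14 / 4.3 x 10^-10 = 2.33e-5.
[H^+] = sqrt(Ka x [C6H5NH3+]) = sqrt(2.33e-5 x 0.04290) = 0.000999 M.
pH = -log(0.000999) = 3.00.

3.00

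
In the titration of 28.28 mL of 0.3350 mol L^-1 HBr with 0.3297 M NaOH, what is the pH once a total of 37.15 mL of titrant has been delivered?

n(acid) = 0.3350 x 0.02828 = 0.009474 mol; n(NaOH) added = 0.3297 x 0.03715 = 0.01225 mol.
Base is in excess by 0.01225 - 0.009474 = 0.002775 mol in a total volume of 0.06543 L.
[OH^-] = 0.002775/0.06543 = 0.04240 M, so pOH = 1.37 and pH = 14.00 - 1.37 = 12.63.

12.63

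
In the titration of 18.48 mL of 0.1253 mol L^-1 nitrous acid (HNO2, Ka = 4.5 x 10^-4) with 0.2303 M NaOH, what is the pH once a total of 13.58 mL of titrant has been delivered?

n(acid) = 0.1253 x 0.01848 = 0.002316 mol; n(NaOH) added = 0.2303 x 0.01358 = 0.003127 mol.
Base is in excess by 0.003127 - 0.002316 = 0.0008119 mol in a total volume of 0.03206 L.
[OH^-] = 0.0008119/0.03206 = 0.02533 M, so pOH = 1.60 and pH = 14.00 - 1.60 = 12.40.

12.40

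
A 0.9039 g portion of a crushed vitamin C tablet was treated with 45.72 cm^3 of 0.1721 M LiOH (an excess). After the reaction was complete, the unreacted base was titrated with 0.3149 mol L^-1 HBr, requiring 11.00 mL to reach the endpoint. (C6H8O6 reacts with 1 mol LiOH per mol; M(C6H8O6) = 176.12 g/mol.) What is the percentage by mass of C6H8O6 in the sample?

85.8%

Total n(LiOH) added = 0.1721 x 0.04572 = 0.007868 mol.
n(HBr) used = 0.3149 x 0.01100 = 0.003464 mol, which equals the excess n(LiOH).
So n(LiOH) consumed by the sample = 0.007868 - 0.003464 = 0.004405 mol.
n(C6H8O6) = 0.004405 / 1 = 0.004405 mol.
mass C6H8O6 = 0.004405 x 176.12 = 0.7757 g, so %C6H8O6 = 0.7757/0.9039 x 100 = 85.8%.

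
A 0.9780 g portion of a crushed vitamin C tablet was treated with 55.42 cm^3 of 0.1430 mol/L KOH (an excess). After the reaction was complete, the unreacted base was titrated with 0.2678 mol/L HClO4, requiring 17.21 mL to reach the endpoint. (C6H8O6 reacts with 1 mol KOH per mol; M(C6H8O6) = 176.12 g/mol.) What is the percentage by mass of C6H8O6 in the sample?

Total n(KOH) added = 0.1430 x 0.05542 = 0.007925 mol.
n(HClO4) used = 0.2678 x 0.01721 = 0.004609 mol, which equals the excess n(KOH).
So n(KOH) consumed by the sample = 0.007925 - 0.004609 = 0.003316 mol.
n(C6H8O6) = 0.003316 / 1 = 0.003316 mol.
mass C6H8O6 = 0.003316 x 176.12 = 0.5841 g, so %C6H8O6 = 0.5841/0.9780 x 100 = 59.7%.

59.7%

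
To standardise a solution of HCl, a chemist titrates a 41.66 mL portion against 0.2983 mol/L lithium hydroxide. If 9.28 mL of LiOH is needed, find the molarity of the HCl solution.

n(LiOH) delivered = 0.2983 x 0.009280 = 0.002768 mol.
For a 1:1 reaction, n(HCl) = 0.002768 mol.
[HCl] = 0.002768 mol / 0.04166 L = 0.0664 M.

0.0664 M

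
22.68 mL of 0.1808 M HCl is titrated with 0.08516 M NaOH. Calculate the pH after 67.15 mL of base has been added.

12.26

n(acid) = 0.1808 x 0.02268 = 0.004101 mol; n(NaOH) added = 0.08516 x 0.06715 = 0.005718 mol.
Base is in excess by 0.005718 - 0.004101 = 0.001618 mol in a total volume of 0.08983 L.
[OH^-] = 0.001618/0.08983 = 0.01801 M, so pOH = 1.74 and pH = 14.00 - 1.74 = 12.26.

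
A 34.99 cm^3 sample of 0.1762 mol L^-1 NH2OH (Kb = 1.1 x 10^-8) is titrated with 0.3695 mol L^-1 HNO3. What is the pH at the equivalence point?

n(NH2OH) = 0.1762 x 0.03499 = 0.006165 mol; V(HNO3) at equivalence = 0.006165/0.3695 = 0.01669 L.
At equivalence the base is fully converted to NH3OH+; total volume = 0.05168 L, so [NH3OH+] = 0.006165/0.05168 = 0.1193 M.
Ka(NH3OH+) = Kw/Kb = 1.0e-14 / 1.1 x 10^-8 = 9.09e-7.
[H^+] = sqrt(Ka x [NH3OH+]) = sqrt(9.09e-7 x 0.1193) = 0.000329 M.
pH = -log(0.000329) = 3.48.

3.48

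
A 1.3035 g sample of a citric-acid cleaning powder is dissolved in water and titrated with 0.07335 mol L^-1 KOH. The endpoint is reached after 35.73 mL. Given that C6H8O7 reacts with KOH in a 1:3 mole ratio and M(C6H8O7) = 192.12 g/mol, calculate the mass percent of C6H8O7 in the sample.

12.9%

n(KOH) = 0.07335 x 0.03573 = 0.002621 mol.
n(C6H8O7) = 0.002621 / 3 = 0.0008736 mol.
mass of C6H8O7 = 0.0008736 x 192.12 = 0.1678 g.
% purity = 0.1678 / 1.3035 x 100 = 12.9%.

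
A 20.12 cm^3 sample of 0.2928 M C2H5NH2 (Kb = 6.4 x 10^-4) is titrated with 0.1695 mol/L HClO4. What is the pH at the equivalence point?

n(C2H5NH2) = 0.2928 x 0.02012 = 0.005891 mol; V(HClO4) at equivalence = 0.005891/0.1695 = 0.03476 L.
At equivalence the base is fully converted to C2H5NH3+; total volume = 0.05488 L, so [C2H5NH3+] = 0.005891/0.05488 = 0.1074 M.
Ka(C2H5NH3+) = Kw/Kb = 1.0e-14 / 6.4 x 10^-4 = 1.56e-11.
[H^+] = sqrt(Ka x [C2H5NH3+]) = sqrt(1.56e-11 x 0.1074) = 1.30e-6 M.
pH = -log(1.30e-6) = 5.89.

5.89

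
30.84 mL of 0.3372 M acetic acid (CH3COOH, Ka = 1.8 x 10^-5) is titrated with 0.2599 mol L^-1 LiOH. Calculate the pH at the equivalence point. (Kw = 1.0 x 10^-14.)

n(CH3COOH) = 0.3372 x 0.03084 = 0.01040 mol; V(LiOH) at equivalence = 0.01040/0.2599 = 0.04001 L.
At equivalence all the acid is converted to CH3COO-; total volume = 0.03084 + 0.04001 = 0.07085 L, so [CH3COO-] = 0.01040/0.07085 = 0.1468 M.
Kb = Kw/Ka = 1.0e-14 / 1.8 x 10^-5 = 5.56e-10.
[OH^-] = sqrt(Kb x [CH3COO-]) = sqrt(5.56e-10 x 0.1468) = 9.03e-6 M.
pOH = 5.04, so pH = 14.00 - 5.04 = 8.96.

8.96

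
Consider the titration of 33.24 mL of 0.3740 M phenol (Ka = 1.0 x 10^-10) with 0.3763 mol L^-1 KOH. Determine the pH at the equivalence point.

11.64

n(C6H5OH) = 0.3740 x 0.03324 = 0.01243 mol; V(KOH) at equivalence = 0.01243/0.3763 = 0.03304 L.
At equivalence all the acid is converted to C6H5O-; total volume = 0.03324 + 0.03304 = 0.06628 L, so [C6H5O-] = 0.01243/0.06628 = 0.1876 M.
Kb = Kw/Ka = 1.0e-14 / 1.0 x 10^-10 = 0.000100.
[OH^-] = sqrt(Kb x [C6H5O-]) = sqrt(0.000100 x 0.1876) = 0.00433 M.
pOH = 2.36, so pH = 14.00 - 2.36 = 11.64.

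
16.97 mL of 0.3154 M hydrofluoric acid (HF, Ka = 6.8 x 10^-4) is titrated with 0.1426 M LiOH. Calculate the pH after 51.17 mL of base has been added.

12.46

n(acid) = 0.3154 x 0.01697 = 0.005352 mol; n(LiOH) added = 0.1426 x 0.05117 = 0.007297 mol.
Base is in excess by 0.007297 - 0.005352 = 0.001945 mol in a total volume of 0.06814 L.
[OH^-] = 0.001945/0.06814 = 0.02854 M, so pOH = 1.54 and pH = 14.00 - 1.54 = 12.46.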